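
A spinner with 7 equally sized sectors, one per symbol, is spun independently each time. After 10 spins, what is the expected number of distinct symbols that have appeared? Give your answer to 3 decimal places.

For each symbol, P(seen in 10 spins) = 1 - (6/7)^10 = 0.7859.
By linearity of expectation, E[distinct seen] = 7·(1 - (6/7)^10) = 5.5016.

5.502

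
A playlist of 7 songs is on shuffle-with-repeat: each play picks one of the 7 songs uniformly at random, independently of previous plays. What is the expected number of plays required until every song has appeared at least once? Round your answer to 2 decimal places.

Split into phases: going from k distinct to k+1 distinct takes on average 7/(7-k) plays.
E[T] = 7/7 + 7/6 + 7/5 + ... + 7/2 + 7/1 = 7·H_{7}.
H_{7} = 2.593, so E[T] = 18.150.

18.15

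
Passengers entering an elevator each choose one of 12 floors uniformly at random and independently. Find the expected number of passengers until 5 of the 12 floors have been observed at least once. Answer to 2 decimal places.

Going from k to k+1 distinct takes a geometric number of passengers with mean 12/(12-k).
Sum over k = 0,...,4: E = 12/12 + 12/11 + 12/10 + 12/9 + 12/8 = 6.124.

6.12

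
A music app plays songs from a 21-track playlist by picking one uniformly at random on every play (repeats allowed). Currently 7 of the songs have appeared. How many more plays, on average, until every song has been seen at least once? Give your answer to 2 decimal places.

With k distinct songs already seen, the next new one takes an expected 21/(21-k) plays.
Sum over k = 7,...,20: E = 21/14 + 21/13 + 21/12 + ... + 21/2 + 21/1 = 68.283.

68.28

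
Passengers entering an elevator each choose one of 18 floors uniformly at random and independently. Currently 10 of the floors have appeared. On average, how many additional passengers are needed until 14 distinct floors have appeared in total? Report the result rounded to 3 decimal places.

The wait to go from k to k+1 distinct floors is geometric with mean 18/(18-k).
Sum over k = 10,...,13: E = 18/8 + 18/7 + 18/6 + 18/5 = 11.4214.

11.421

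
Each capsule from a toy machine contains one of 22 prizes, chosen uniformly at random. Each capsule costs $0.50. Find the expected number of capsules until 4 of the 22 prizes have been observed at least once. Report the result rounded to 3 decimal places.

Going from k to k+1 distinct takes a geometric number of capsules with mean 22/(22-k).
Sum over k = 0,...,3: E = 22/22 + 22/21 + 22/20 + 22/19 = 4.3055.

4.306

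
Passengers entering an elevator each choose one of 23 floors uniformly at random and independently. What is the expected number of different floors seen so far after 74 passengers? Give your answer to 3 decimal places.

22.143

For each floor, P(seen in 74 passengers) = 1 - (22/23)^74 = 0.9627.
By linearity of expectation, E[distinct seen] = 23·(1 - (22/23)^74) = 22.1427.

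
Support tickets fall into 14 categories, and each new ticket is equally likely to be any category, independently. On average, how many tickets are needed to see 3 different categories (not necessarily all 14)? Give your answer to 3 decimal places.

With k distinct categories already seen, the next new one arrives after an expected 14/(14-k) tickets.
Sum over k = 0,...,2: E = 14/14 + 14/13 + 14/12 = 3.2436.

3.244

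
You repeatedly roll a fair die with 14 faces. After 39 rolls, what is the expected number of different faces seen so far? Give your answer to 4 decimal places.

For each face, P(seen in 39 rolls) = 1 - (13/14)^39 = 0.94444.
By linearity of expectation, E[distinct seen] = 14·(1 - (13/14)^39) = 13.22210.

13.2221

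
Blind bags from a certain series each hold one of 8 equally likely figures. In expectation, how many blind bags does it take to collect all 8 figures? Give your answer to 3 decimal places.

The wait to go from k to k+1 distinct figures is geometric with mean 8/(8-k).
E[T] = 8/8 + 8/7 + 8/6 + ... + 8/2 + 8/1 = 8·H_{8}.
H_{8} = 2.7179, so E[T] = 21.7429.

21.743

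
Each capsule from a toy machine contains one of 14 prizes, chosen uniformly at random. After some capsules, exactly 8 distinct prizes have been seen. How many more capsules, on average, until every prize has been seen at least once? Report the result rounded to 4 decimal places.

34.3000

With k distinct prizes already seen, the next new one takes an expected 14/(14-k) capsules.
Sum over k = 8,...,13: E = 14/6 + 14/5 + 14/4 + 14/3 + 14/2 + 14/1 = 34.30000.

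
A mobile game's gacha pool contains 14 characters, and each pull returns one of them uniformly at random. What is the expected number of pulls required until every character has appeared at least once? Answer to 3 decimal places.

45.522

After k distinct characters have appeared, the next pull gives a new one with probability (14-k)/14, so the expected wait for the (k+1)-th is 14/(14-k).
E[T] = 14/14 + 14/13 + 14/12 + ... + 14/2 + 14/1 = 14·H_{14}.
H_{14} = 3.2516, so E[T] = 45.5219.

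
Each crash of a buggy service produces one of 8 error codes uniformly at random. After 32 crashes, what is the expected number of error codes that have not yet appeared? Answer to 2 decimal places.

For each error code, P(unseen after 32) = (7/8)^32 = 0.014.
By linearity of expectation, E[unseen] = 8·(7/8)^32 = 0.112.

0.11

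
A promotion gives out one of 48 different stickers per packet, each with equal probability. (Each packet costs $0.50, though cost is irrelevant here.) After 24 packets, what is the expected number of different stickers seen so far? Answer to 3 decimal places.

19.040

For each sticker, P(seen in 24 packets) = 1 - (47/48)^24 = 0.3967.
By linearity of expectation, E[distinct seen] = 48·(1 - (47/48)^24) = 19.0399.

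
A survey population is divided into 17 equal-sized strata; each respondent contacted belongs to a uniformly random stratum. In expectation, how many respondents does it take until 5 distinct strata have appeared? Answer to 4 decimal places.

Going from k to k+1 distinct takes a geometric number of respondents with mean 17/(17-k).
Sum over k = 0,...,4: E = 17/17 + 17/16 + 17/15 + 17/14 + 17/13 = 5.71781.

5.7178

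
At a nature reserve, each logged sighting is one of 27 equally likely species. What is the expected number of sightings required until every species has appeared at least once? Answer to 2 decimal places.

105.07

The wait to go from k to k+1 distinct species is geometric with mean 27/(27-k).
E[T] = 27/27 + 27/26 + 27/25 + ... + 27/2 + 27/1 = 27·H_{27}.
H_{27} = 3.891, so E[T] = 105.069.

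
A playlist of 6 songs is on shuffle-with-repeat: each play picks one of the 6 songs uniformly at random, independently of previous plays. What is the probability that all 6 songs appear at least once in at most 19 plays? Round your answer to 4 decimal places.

0.8189

Let A_i be the event that song i is missing after 19 plays. By inclusion–exclusion on the A_i,
P(all seen) = Σ_{j=0}^{6} (-1)^j C(6,j)((6-j)/6)^19
= 1.00000 - 0.18781 + 0.00677 - 0.00004 + 0.00000 - 0.00000 + 0.00000
= 0.81892.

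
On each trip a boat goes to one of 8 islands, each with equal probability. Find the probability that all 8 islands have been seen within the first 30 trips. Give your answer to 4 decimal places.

0.8593

Let A_i be the event that island i is missing after 30 trips. By inclusion–exclusion on the A_i,
P(all seen) = Σ_{j=0}^{8} (-1)^j C(8,j)((8-j)/8)^30
= 1.00000 - 0.14566 + 0.00500 - 0.00004 + 0.00000 - 0.00000 + 0.00000 - 0.00000 + 0.00000
= 0.85930.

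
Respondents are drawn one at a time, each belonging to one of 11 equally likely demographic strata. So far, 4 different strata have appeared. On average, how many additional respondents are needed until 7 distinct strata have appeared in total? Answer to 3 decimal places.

5.605

The wait to go from k to k+1 distinct strata is geometric with mean 11/(11-k).
Sum over k = 4,...,6: E = 11/7 + 11/6 + 11/5 = 5.6048.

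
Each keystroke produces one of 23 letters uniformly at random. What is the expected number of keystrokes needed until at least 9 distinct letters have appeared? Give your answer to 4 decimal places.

11.1028

Going from k to k+1 distinct takes a geometric number of keystrokes with mean 23/(23-k).
Sum over k = 0,...,8: E = 23/23 + 23/22 + 23/21 + ... + 23/16 + 23/15 = 11.10277.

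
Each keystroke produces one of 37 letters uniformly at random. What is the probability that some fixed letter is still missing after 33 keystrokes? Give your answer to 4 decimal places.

0.4049

On each keystroke the fixed letter fails to appear with probability 36/37.
P(still missing after 33) = (36/37)^33 = 0.40488.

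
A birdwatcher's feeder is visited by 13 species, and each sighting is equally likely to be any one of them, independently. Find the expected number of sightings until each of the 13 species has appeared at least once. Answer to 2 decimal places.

Split into phases: going from k distinct to k+1 distinct takes on average 13/(13-k) sightings.
E[T] = 13/13 + 13/12 + 13/11 + ... + 13/2 + 13/1 = 13·H_{13}.
H_{13} = 3.180, so E[T] = 41.342.

41.34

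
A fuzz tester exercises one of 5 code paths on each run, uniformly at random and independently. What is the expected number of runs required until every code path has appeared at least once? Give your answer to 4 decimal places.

11.4167

The wait to go from k to k+1 distinct code paths is geometric with mean 5/(5-k).
E[T] = 5/5 + 5/4 + 5/3 + 5/2 + 5/1 = 5·H_{5}.
H_{5} = 2.28333, so E[T] = 11.41667.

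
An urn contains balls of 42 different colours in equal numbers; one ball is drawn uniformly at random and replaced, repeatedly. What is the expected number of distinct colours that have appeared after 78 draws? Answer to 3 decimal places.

For each colour, P(seen in 78 draws) = 1 - (41/42)^78 = 0.8474.
By linearity of expectation, E[distinct seen] = 42·(1 - (41/42)^78) = 35.5887.

35.589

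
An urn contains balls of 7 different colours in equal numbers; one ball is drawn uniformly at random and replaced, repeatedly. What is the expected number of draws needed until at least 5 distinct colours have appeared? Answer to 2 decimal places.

Going from k to k+1 distinct takes a geometric number of draws with mean 7/(7-k).
Sum over k = 0,...,4: E = 7/7 + 7/6 + 7/5 + 7/4 + 7/3 = 7.650.

7.65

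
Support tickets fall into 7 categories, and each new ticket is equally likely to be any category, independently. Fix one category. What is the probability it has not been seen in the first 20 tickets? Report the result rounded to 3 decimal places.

0.046

On each ticket the fixed category fails to appear with probability 6/7.
P(still missing after 20) = (6/7)^20 = 0.0458.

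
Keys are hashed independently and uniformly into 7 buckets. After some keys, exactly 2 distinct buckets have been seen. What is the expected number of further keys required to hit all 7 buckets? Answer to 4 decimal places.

With k distinct buckets already seen, the next new one takes an expected 7/(7-k) keys.
Sum over k = 2,...,6: E = 7/5 + 7/4 + 7/3 + 7/2 + 7/1 = 15.98333.

15.9833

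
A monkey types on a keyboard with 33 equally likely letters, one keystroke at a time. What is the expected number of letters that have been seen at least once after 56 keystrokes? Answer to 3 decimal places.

For each letter, P(seen in 56 keystrokes) = 1 - (32/33)^56 = 0.8215.
By linearity of expectation, E[distinct seen] = 33·(1 - (32/33)^56) = 27.1098.

27.110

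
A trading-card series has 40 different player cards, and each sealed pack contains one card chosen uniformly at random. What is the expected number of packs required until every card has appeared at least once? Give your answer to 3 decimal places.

171.142

The wait to go from k to k+1 distinct cards is geometric with mean 40/(40-k).
E[T] = 40/40 + 40/39 + 40/38 + ... + 40/2 + 40/1 = 40·H_{40}.
H_{40} = 4.2785, so E[T] = 171.1417.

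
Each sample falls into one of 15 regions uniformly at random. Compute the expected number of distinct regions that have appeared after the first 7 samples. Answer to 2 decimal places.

5.75

For each region, P(seen in 7 samples) = 1 - (14/15)^7 = 0.383.
By linearity of expectation, E[distinct seen] = 15·(1 - (14/15)^7) = 5.746.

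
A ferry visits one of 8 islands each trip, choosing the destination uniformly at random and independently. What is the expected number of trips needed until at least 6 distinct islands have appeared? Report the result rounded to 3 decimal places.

Going from k to k+1 distinct takes a geometric number of trips with mean 8/(8-k).
Sum over k = 0,...,5: E = 8/8 + 8/7 + 8/6 + 8/5 + 8/4 + 8/3 = 9.7429.

9.743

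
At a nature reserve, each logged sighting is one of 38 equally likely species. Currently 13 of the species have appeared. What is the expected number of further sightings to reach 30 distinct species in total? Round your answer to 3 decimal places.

41.728

From k distinct to k+1 distinct takes on average 38/(38-k) sightings.
Sum over k = 13,...,29: E = 38/25 + 38/24 + 38/23 + ... + 38/10 + 38/9 = 41.7278.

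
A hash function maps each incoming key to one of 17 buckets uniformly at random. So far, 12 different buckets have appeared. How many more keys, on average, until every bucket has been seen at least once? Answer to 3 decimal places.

38.817

With k distinct buckets already seen, the next new one takes an expected 17/(17-k) keys.
Sum over k = 12,...,16: E = 17/5 + 17/4 + 17/3 + 17/2 + 17/1 = 38.8167.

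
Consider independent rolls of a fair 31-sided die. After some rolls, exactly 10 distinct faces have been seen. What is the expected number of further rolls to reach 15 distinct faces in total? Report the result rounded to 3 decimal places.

8.204

With k distinct faces already seen, the next new one takes an expected 31/(31-k) rolls.
Sum over k = 10,...,14: E = 31/21 + 31/20 + 31/19 + 31/18 + 31/17 = 8.2035.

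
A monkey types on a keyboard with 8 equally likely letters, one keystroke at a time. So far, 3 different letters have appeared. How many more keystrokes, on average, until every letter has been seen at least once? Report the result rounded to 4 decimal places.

From k distinct to k+1 distinct takes on average 8/(8-k) keystrokes.
Sum over k = 3,...,7: E = 8/5 + 8/4 + 8/3 + 8/2 + 8/1 = 18.26667.

18.2667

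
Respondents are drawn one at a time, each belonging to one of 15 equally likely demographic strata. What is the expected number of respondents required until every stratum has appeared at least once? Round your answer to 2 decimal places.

49.77

The wait to go from k to k+1 distinct strata is geometric with mean 15/(15-k).
E[T] = 15/15 + 15/14 + 15/13 + ... + 15/2 + 15/1 = 15·H_{15}.
H_{15} = 3.318, so E[T] = 49.773.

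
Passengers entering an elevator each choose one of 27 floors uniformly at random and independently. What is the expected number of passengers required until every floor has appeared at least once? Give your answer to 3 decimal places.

Split into phases: going from k distinct to k+1 distinct takes on average 27/(27-k) passengers.
E[T] = 27/27 + 27/26 + 27/25 + ... + 27/2 + 27/1 = 27·H_{27}.
H_{27} = 3.8915, so E[T] = 105.0693.

105.069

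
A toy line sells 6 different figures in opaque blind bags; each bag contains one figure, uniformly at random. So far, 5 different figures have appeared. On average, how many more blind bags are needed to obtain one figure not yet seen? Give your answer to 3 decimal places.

6.000

Each blind bag yields a new figure with probability (6-5)/6 = 1/6, so the wait is geometric with mean 6/1.
E = 6/1 = 6.0000.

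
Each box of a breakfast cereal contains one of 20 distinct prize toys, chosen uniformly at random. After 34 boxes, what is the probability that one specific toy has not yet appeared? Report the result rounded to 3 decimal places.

On each box the fixed toy fails to appear with probability 19/20.
P(still missing after 34) = (19/20)^34 = 0.1748.

0.175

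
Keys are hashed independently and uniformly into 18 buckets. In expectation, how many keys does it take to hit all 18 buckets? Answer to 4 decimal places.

62.9119

The wait to go from k to k+1 distinct buckets is geometric with mean 18/(18-k).
E[T] = 18/18 + 18/17 + 18/16 + ... + 18/2 + 18/1 = 18·H_{18}.
H_{18} = 3.49511, so E[T] = 62.91195.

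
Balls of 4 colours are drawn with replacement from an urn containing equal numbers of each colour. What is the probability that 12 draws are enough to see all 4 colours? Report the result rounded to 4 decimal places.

0.8748

Let A_i be the event that colour i is missing after 12 draws. By inclusion–exclusion on the A_i,
P(all seen) = Σ_{j=0}^{4} (-1)^j C(4,j)((4-j)/4)^12
= 1.00000 - 0.12671 + 0.00146 - 0.00000 + 0.00000
= 0.87476.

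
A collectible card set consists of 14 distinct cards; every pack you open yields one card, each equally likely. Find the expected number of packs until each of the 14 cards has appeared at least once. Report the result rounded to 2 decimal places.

Split into phases: going from k distinct to k+1 distinct takes on average 14/(14-k) packs.
E[T] = 14/14 + 14/13 + 14/12 + ... + 14/2 + 14/1 = 14·H_{14}.
H_{14} = 3.252, so E[T] = 45.522.

45.52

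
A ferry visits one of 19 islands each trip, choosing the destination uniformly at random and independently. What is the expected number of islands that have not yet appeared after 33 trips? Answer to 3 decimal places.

3.191

For each island, P(unseen after 33) = (18/19)^33 = 0.1679.
By linearity of expectation, E[unseen] = 19·(18/19)^33 = 3.1906.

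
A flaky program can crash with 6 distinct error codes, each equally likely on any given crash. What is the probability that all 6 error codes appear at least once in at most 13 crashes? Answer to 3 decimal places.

0.514

Let A_i be the event that error code i is missing after 13 crashes. By inclusion–exclusion on the A_i,
P(all seen) = Σ_{j=0}^{6} (-1)^j C(6,j)((6-j)/6)^13
= 1.0000 - 0.5608 + 0.0771 - 0.0024 + 0.0000 - 0.0000 + 0.0000
= 0.5139.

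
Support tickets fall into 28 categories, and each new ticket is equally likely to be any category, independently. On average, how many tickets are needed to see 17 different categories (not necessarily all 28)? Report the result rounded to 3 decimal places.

With k distinct categories already seen, the next new one arrives after an expected 28/(28-k) tickets.
Sum over k = 0,...,16: E = 28/28 + 28/27 + 28/26 + ... + 28/13 + 28/12 = 25.4042.

25.404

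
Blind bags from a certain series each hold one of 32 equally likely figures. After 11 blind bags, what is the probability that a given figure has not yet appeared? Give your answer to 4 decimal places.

0.7052

On each blind bag the fixed figure fails to appear with probability 31/32.
P(still missing after 11) = (31/32)^11 = 0.70523.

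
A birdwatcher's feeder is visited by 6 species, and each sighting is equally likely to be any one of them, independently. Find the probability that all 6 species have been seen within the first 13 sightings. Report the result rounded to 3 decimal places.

0.514

Let A_i be the event that species i is missing after 13 sightings. By inclusion–exclusion on the A_i,
P(all seen) = Σ_{j=0}^{6} (-1)^j C(6,j)((6-j)/6)^13
= 1.0000 - 0.5608 + 0.0771 - 0.0024 + 0.0000 - 0.0000 + 0.0000
= 0.5139.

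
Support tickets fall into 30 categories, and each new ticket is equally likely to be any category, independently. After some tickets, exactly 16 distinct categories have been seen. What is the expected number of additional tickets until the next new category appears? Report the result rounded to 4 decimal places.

2.1429

The number of tickets until the next new category is geometric with success probability 14/30, so its mean is 30/14.
E = 30/14 = 2.14286.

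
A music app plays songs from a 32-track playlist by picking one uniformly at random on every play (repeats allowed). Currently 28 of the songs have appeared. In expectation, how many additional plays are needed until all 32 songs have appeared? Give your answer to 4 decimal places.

From k distinct to k+1 distinct takes on average 32/(32-k) plays.
Sum over k = 28,...,31: E = 32/4 + 32/3 + 32/2 + 32/1 = 66.66667.

66.6667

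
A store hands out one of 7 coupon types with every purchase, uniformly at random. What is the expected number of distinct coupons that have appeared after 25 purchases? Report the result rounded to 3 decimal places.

For each coupon, P(seen in 25 purchases) = 1 - (6/7)^25 = 0.9788.
By linearity of expectation, E[distinct seen] = 7·(1 - (6/7)^25) = 6.8516.

6.852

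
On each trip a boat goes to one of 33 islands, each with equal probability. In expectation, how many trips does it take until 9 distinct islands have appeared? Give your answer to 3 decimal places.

10.324

With k distinct islands already seen, the next new one arrives after an expected 33/(33-k) trips.
Sum over k = 0,...,8: E = 33/33 + 33/32 + 33/31 + ... + 33/26 + 33/25 = 10.3237.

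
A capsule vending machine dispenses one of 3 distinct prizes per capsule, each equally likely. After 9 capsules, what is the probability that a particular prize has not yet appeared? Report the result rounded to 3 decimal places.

On each capsule the fixed prize fails to appear with probability 2/3.
P(still missing after 9) = (2/3)^9 = 0.0260.

0.026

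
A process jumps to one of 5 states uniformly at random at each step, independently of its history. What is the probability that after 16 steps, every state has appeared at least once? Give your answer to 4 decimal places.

0.8621

By inclusion–exclusion over which states are missing,
P(all seen) = Σ_{j=0}^{5} (-1)^j C(5,j)((5-j)/5)^16
= 1.00000 - 0.14074 + 0.00282 - 0.00000 + 0.00000 - 0.00000
= 0.86208.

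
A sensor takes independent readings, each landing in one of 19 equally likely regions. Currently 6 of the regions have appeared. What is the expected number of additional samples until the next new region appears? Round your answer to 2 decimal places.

Each sample yields a new region with probability (19-6)/19 = 13/19, so the wait is geometric with mean 19/13.
E = 19/13 = 1.462.

1.46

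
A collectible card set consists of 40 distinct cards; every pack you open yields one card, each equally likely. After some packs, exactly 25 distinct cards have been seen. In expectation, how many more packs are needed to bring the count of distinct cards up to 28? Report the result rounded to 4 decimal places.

8.6007

The wait to go from k to k+1 distinct cards is geometric with mean 40/(40-k).
Sum over k = 25,...,27: E = 40/15 + 40/14 + 40/13 = 8.60073.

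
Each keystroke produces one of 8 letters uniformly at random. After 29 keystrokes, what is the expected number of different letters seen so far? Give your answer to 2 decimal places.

For each letter, P(seen in 29 keystrokes) = 1 - (7/8)^29 = 0.979.
By linearity of expectation, E[distinct seen] = 8·(1 - (7/8)^29) = 7.834.

7.83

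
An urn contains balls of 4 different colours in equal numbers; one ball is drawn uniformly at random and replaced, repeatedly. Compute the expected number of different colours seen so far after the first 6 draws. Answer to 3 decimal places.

3.288

For each colour, P(seen in 6 draws) = 1 - (3/4)^6 = 0.8220.
By linearity of expectation, E[distinct seen] = 4·(1 - (3/4)^6) = 3.2881.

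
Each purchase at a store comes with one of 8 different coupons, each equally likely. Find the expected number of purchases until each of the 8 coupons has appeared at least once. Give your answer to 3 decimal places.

21.743

The wait to go from k to k+1 distinct coupons is geometric with mean 8/(8-k).
E[T] = 8/8 + 8/7 + 8/6 + ... + 8/2 + 8/1 = 8·H_{8}.
H_{8} = 2.7179, so E[T] = 21.7429.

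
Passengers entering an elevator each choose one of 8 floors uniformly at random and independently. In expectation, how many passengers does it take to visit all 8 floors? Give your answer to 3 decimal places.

The wait to go from k to k+1 distinct floors is geometric with mean 8/(8-k).
E[T] = 8/8 + 8/7 + 8/6 + ... + 8/2 + 8/1 = 8·H_{8}.
H_{8} = 2.7179, so E[T] = 21.7429.

21.743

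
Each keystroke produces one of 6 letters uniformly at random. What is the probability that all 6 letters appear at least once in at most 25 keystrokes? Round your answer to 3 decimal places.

By inclusion–exclusion over which letters are missing,
P(all seen) = Σ_{j=0}^{6} (-1)^j C(6,j)((6-j)/6)^25
= 1.0000 - 0.0629 + 0.0006 - 0.0000 + 0.0000 - 0.0000 + 0.0000
= 0.9377.

0.938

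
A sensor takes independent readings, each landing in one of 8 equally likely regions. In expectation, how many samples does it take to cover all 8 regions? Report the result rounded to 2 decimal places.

Split into phases: going from k distinct to k+1 distinct takes on average 8/(8-k) samples.
E[T] = 8/8 + 8/7 + 8/6 + ... + 8/2 + 8/1 = 8·H_{8}.
H_{8} = 2.718, so E[T] = 21.743.

21.74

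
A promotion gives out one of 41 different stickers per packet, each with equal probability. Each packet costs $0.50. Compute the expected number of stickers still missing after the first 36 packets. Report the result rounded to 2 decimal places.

For each sticker, P(unseen after 36) = (40/41)^36 = 0.411.
By linearity of expectation, E[unseen] = 41·(40/41)^36 = 16.855.

16.85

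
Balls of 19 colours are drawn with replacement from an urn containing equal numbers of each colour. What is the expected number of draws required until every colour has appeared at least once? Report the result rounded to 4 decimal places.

67.4071

The wait to go from k to k+1 distinct colours is geometric with mean 19/(19-k).
E[T] = 19/19 + 19/18 + 19/17 + ... + 19/2 + 19/1 = 19·H_{19}.
H_{19} = 3.54774, so E[T] = 67.40705.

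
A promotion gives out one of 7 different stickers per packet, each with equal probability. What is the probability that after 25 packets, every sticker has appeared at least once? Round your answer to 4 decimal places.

0.8562

Let A_i be the event that sticker i is missing after 25 packets. By inclusion–exclusion on the A_i,
P(all seen) = Σ_{j=0}^{7} (-1)^j C(7,j)((7-j)/7)^25
= 1.00000 - 0.14840 + 0.00467 - 0.00003 + 0.00000 - 0.00000 + 0.00000 - 0.00000
= 0.85624.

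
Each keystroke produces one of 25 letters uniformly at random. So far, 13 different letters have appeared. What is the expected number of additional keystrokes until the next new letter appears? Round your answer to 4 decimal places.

2.0833

The number of keystrokes until the next new letter is geometric with success probability 12/25, so its mean is 25/12.
E = 25/12 = 2.08333.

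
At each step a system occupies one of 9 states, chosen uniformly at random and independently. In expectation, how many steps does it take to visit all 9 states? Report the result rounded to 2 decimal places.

Split into phases: going from k distinct to k+1 distinct takes on average 9/(9-k) steps.
E[T] = 9/9 + 9/8 + 9/7 + ... + 9/2 + 9/1 = 9·H_{9}.
H_{9} = 2.829, so E[T] = 25.461.

25.46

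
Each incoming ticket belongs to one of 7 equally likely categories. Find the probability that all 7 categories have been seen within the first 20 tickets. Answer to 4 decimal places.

0.7039

By inclusion–exclusion over which categories are missing,
P(all seen) = Σ_{j=0}^{7} (-1)^j C(7,j)((7-j)/7)^20
= 1.00000 - 0.32075 + 0.02510 - 0.00048 + 0.00000 - 0.00000 + 0.00000 - 0.00000
= 0.70387.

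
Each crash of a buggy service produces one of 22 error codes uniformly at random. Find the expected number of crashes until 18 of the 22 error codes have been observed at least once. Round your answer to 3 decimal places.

With k distinct error codes already seen, the next new one arrives after an expected 22/(22-k) crashes.
Sum over k = 0,...,17: E = 22/22 + 22/21 + 22/20 + ... + 22/6 + 22/5 = 35.3646.

35.365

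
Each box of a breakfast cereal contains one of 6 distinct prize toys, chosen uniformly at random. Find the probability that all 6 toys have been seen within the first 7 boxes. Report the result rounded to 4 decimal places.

Let A_i be the event that toy i is missing after 7 boxes. By inclusion–exclusion on the A_i,
P(all seen) = Σ_{j=0}^{6} (-1)^j C(6,j)((6-j)/6)^7
= 1.00000 - 1.67449 + 0.87791 - 0.15625 + 0.00686 - 0.00002 + 0.00000
= 0.05401.

0.0540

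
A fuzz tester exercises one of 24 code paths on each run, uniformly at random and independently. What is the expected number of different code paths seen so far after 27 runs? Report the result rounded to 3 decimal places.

16.394

For each code path, P(seen in 27 runs) = 1 - (23/24)^27 = 0.6831.
By linearity of expectation, E[distinct seen] = 24·(1 - (23/24)^27) = 16.3939.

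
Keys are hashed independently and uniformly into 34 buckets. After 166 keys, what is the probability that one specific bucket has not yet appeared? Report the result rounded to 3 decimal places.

0.007

Each key misses the fixed bucket with probability (34-1)/34 = 33/34, independently.
P(still missing after 166) = (33/34)^166 = 0.0070.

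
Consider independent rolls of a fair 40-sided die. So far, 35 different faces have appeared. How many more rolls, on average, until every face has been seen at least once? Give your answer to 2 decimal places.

The wait to go from k to k+1 distinct faces is geometric with mean 40/(40-k).
Sum over k = 35,...,39: E = 40/5 + 40/4 + 40/3 + 40/2 + 40/1 = 91.333.

91.33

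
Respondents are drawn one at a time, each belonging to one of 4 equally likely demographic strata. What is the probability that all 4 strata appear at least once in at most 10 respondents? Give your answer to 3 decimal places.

0.781

By inclusion–exclusion over which strata are missing,
P(all seen) = Σ_{j=0}^{4} (-1)^j C(4,j)((4-j)/4)^10
= 1.0000 - 0.2253 + 0.0059 - 0.0000 + 0.0000
= 0.7806.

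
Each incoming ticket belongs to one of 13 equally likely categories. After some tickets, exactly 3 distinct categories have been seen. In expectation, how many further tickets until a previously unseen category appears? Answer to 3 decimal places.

1.300

The number of tickets until the next new category is geometric with success probability 10/13, so its mean is 13/10.
E = 13/10 = 1.3000.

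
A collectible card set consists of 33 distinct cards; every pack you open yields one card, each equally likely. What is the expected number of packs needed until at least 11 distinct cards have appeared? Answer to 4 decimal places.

Going from k to k+1 distinct takes a geometric number of packs with mean 33/(33-k).
Sum over k = 0,...,10: E = 33/33 + 33/32 + 33/31 + ... + 33/24 + 33/23 = 13.13350.

13.1335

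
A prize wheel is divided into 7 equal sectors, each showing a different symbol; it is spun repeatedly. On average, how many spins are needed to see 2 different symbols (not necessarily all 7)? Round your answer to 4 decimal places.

With k distinct symbols already seen, the next new one arrives after an expected 7/(7-k) spins.
Sum over k = 0,...,1: E = 7/7 + 7/6 = 2.16667.

2.1667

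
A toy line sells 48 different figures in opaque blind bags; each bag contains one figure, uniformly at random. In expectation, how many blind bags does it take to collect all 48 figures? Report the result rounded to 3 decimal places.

214.022

The wait to go from k to k+1 distinct figures is geometric with mean 48/(48-k).
E[T] = 48/48 + 48/47 + 48/46 + ... + 48/2 + 48/1 = 48·H_{48}.
H_{48} = 4.4588, so E[T] = 214.0223.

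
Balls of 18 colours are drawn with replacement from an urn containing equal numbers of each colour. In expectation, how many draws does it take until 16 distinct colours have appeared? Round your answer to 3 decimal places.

With k distinct colours already seen, the next new one arrives after an expected 18/(18-k) draws.
Sum over k = 0,...,15: E = 18/18 + 18/17 + 18/16 + ... + 18/4 + 18/3 = 35.9119.

35.912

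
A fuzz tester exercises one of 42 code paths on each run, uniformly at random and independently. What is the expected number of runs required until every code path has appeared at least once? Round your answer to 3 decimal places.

The wait to go from k to k+1 distinct code paths is geometric with mean 42/(42-k).
E[T] = 42/42 + 42/41 + 42/40 + ... + 42/2 + 42/1 = 42·H_{42}.
H_{42} = 4.3267, so E[T] = 181.7232.

181.723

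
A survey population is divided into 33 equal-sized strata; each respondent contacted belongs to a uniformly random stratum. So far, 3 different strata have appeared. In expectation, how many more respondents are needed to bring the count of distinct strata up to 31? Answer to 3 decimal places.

With k distinct strata already seen, the next new one takes an expected 33/(33-k) respondents.
Sum over k = 3,...,30: E = 33/30 + 33/29 + 33/28 + ... + 33/4 + 33/3 = 82.3346.

82.335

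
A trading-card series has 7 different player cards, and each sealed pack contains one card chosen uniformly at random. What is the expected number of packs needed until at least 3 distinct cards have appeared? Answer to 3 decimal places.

Going from k to k+1 distinct takes a geometric number of packs with mean 7/(7-k).
Sum over k = 0,...,2: E = 7/7 + 7/6 + 7/5 = 3.5667.

3.567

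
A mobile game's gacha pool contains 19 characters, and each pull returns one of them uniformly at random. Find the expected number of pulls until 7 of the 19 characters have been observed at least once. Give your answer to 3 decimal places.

Going from k to k+1 distinct takes a geometric number of pulls with mean 19/(19-k).
Sum over k = 0,...,6: E = 19/19 + 19/18 + 19/17 + ... + 19/14 + 19/13 = 8.4461.

8.446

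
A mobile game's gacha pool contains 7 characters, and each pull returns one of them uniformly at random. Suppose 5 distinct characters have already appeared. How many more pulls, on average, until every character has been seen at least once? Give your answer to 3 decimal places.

10.500

With k distinct characters already seen, the next new one takes an expected 7/(7-k) pulls.
Sum over k = 5,...,6: E = 7/2 + 7/1 = 10.5000.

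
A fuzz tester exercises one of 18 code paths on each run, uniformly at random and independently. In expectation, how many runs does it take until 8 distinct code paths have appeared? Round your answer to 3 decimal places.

10.191

Going from k to k+1 distinct takes a geometric number of runs with mean 18/(18-k).
Sum over k = 0,...,7: E = 18/18 + 18/17 + 18/16 + ... + 18/12 + 18/11 = 10.1905.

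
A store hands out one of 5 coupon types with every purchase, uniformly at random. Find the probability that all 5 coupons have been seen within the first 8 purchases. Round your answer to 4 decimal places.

By inclusion–exclusion over which coupons are missing,
P(all seen) = Σ_{j=0}^{5} (-1)^j C(5,j)((5-j)/5)^8
= 1.00000 - 0.83886 + 0.16796 - 0.00655 + 0.00001 - 0.00000
= 0.32256.

0.3226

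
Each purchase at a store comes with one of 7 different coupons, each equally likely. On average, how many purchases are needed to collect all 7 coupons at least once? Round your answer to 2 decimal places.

Split into phases: going from k distinct to k+1 distinct takes on average 7/(7-k) purchases.
E[T] = 7/7 + 7/6 + 7/5 + ... + 7/2 + 7/1 = 7·H_{7}.
H_{7} = 2.593, so E[T] = 18.150.

18.15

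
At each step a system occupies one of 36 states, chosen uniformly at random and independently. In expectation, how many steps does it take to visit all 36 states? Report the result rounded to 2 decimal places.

150.28

After k distinct states have appeared, the next step gives a new one with probability (36-k)/36, so the expected wait for the (k+1)-th is 36/(36-k).
E[T] = 36/36 + 36/35 + 36/34 + ... + 36/2 + 36/1 = 36·H_{36}.
H_{36} = 4.175, so E[T] = 150.284.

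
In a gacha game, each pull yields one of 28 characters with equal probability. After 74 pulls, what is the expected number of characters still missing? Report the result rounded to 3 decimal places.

For each character, P(unseen after 74) = (27/28)^74 = 0.0678.
By linearity of expectation, E[unseen] = 28·(27/28)^74 = 1.8984.

1.898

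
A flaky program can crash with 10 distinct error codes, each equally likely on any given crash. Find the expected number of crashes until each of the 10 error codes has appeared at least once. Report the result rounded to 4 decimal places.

After k distinct error codes have appeared, the next crash gives a new one with probability (10-k)/10, so the expected wait for the (k+1)-th is 10/(10-k).
E[T] = 10/10 + 10/9 + 10/8 + ... + 10/2 + 10/1 = 10·H_{10}.
H_{10} = 2.92897, so E[T] = 29.28968.

29.2897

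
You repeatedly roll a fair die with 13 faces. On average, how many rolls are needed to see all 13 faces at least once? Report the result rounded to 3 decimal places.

41.342

The wait to go from k to k+1 distinct faces is geometric with mean 13/(13-k).
E[T] = 13/13 + 13/12 + 13/11 + ... + 13/2 + 13/1 = 13·H_{13}.
H_{13} = 3.1801, so E[T] = 41.3417.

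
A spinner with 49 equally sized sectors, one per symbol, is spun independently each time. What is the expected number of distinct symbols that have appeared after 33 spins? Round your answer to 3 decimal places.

For each symbol, P(seen in 33 spins) = 1 - (48/49)^33 = 0.4936.
By linearity of expectation, E[distinct seen] = 49·(1 - (48/49)^33) = 24.1866.

24.187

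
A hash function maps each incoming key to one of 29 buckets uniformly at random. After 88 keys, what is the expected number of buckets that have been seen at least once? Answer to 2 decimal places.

For each bucket, P(seen in 88 keys) = 1 - (28/29)^88 = 0.954.
By linearity of expectation, E[distinct seen] = 29·(1 - (28/29)^88) = 27.678.

27.68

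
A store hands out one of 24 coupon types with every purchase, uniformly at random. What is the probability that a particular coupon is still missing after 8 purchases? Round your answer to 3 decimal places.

On each purchase the fixed coupon fails to appear with probability 23/24.
P(still missing after 8) = (23/24)^8 = 0.7114.

0.711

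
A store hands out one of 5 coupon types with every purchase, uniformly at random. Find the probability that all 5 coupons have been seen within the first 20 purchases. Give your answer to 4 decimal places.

0.9427

Let A_i be the event that coupon i is missing after 20 purchases. By inclusion–exclusion on the A_i,
P(all seen) = Σ_{j=0}^{5} (-1)^j C(5,j)((5-j)/5)^20
= 1.00000 - 0.05765 + 0.00037 - 0.00000 + 0.00000 - 0.00000
= 0.94272.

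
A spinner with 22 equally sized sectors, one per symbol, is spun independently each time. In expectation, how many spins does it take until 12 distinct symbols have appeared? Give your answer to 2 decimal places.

16.76

With k distinct symbols already seen, the next new one arrives after an expected 22/(22-k) spins.
Sum over k = 0,...,11: E = 22/22 + 22/21 + 22/20 + ... + 22/12 + 22/11 = 16.761.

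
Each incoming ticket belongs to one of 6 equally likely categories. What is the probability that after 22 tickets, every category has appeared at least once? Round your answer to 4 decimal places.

0.8933

By inclusion–exclusion over which categories are missing,
P(all seen) = Σ_{j=0}^{6} (-1)^j C(6,j)((6-j)/6)^22
= 1.00000 - 0.10868 + 0.00200 - 0.00000 + 0.00000 - 0.00000 + 0.00000
= 0.89332.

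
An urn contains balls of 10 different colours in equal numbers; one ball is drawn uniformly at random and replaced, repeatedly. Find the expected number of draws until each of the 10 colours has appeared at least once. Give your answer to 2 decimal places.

29.29

The wait to go from k to k+1 distinct colours is geometric with mean 10/(10-k).
E[T] = 10/10 + 10/9 + 10/8 + ... + 10/2 + 10/1 = 10·H_{10}.
H_{10} = 2.929, so E[T] = 29.290.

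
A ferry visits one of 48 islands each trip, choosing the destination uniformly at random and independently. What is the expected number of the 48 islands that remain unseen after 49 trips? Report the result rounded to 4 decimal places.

17.1086

For each island, P(unseen after 49) = (47/48)^49 = 0.35643.
By linearity of expectation, E[unseen] = 48·(47/48)^49 = 17.10865.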